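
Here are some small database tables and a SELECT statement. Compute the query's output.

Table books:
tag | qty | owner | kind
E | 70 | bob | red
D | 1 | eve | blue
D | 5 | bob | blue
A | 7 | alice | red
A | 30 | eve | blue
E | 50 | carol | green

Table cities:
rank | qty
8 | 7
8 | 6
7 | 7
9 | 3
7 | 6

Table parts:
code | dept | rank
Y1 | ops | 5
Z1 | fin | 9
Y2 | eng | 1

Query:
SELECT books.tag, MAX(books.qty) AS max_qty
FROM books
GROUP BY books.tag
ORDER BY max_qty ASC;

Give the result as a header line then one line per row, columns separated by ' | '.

After GROUP BY (3 rows):
books.tag | max_qty
E | 70
D | 5
A | 30
After ORDER BY (3 rows):
books.tag | max_qty
D | 5
A | 30
E | 70

== RESULT ==
books.tag | max_qty
D | 5
A | 30
E | 70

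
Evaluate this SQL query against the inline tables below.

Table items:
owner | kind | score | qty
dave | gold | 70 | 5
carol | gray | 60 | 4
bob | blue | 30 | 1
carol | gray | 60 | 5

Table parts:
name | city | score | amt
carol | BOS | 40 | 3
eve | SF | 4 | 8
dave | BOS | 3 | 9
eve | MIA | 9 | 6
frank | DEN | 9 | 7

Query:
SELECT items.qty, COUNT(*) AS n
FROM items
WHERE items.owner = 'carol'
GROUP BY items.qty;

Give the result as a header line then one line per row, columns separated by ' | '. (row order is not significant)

== RESULT ==
items.qty | n
4 | 1
5 | 1

Derivation:
After WHERE (2 rows):
items.owner | items.kind | items.score | items.qty
carol | gray | 60 | 4
carol | gray | 60 | 5
After GROUP BY (2 rows):
items.qty | n
4 | 1
5 | 1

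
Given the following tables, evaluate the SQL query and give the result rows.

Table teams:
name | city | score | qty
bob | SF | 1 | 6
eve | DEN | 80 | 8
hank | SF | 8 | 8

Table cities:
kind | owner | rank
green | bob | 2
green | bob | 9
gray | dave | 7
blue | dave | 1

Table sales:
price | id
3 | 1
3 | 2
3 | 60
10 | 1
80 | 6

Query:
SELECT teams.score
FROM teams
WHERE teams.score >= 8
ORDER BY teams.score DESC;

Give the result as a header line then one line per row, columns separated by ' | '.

After WHERE (2 rows):
teams.name | teams.city | teams.score | teams.qty
eve | DEN | 80 | 8
hank | SF | 8 | 8
After SELECT (2 rows):
teams.score
80
8
After ORDER BY (2 rows):
teams.score
80
8

== RESULT ==
teams.score
80
8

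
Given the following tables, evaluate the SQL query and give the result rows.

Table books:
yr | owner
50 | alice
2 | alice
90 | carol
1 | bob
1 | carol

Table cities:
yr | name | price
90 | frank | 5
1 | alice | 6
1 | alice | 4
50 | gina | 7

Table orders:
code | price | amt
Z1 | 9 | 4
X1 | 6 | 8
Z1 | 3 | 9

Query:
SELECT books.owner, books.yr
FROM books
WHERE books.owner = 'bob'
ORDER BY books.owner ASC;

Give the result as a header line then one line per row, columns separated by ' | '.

After WHERE (1 rows):
books.yr | books.owner
1 | bob
After SELECT (1 rows):
books.owner | books.yr
bob | 1
After ORDER BY (1 rows):
books.owner | books.yr
bob | 1

== RESULT ==
books.owner | books.yr
bob | 1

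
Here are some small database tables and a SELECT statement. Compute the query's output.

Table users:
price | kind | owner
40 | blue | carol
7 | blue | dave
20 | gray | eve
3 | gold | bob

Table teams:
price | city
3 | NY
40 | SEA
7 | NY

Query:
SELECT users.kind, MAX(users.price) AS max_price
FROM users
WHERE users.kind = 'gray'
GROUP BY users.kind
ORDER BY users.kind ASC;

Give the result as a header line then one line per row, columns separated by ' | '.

After WHERE (1 rows):
users.price | users.kind | users.owner
20 | gray | eve
After GROUP BY (1 rows):
users.kind | max_price
gray | 20
After ORDER BY (1 rows):
users.kind | max_price
gray | 20

== RESULT ==
users.kind | max_price
gray | 20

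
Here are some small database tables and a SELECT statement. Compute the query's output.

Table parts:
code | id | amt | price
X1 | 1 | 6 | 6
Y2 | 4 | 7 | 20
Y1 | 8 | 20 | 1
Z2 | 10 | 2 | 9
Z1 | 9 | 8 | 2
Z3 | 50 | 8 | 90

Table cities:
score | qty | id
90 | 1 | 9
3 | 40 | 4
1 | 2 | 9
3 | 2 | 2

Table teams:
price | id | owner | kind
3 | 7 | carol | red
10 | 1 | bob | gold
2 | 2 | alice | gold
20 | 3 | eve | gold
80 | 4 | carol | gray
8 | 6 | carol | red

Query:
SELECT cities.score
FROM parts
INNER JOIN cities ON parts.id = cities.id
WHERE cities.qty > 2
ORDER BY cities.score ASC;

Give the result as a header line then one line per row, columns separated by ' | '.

After JOIN cities (3 rows):
parts.code | parts.id | parts.amt | parts.price | cities.score | cities.qty | cities.id
Y2 | 4 | 7 | 20 | 3 | 40 | 4
Z1 | 9 | 8 | 2 | 90 | 1 | 9
Z1 | 9 | 8 | 2 | 1 | 2 | 9
After WHERE (1 rows):
parts.code | parts.id | parts.amt | parts.price | cities.score | cities.qty | cities.id
Y2 | 4 | 7 | 20 | 3 | 40 | 4
After SELECT (1 rows):
cities.score
3
After ORDER BY (1 rows):
cities.score
3

== RESULT ==
cities.score
3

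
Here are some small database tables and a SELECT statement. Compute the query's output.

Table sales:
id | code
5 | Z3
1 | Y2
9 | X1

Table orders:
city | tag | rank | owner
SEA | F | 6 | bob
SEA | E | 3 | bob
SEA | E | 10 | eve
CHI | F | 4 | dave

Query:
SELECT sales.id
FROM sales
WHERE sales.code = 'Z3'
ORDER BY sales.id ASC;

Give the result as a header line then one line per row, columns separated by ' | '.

== RESULT ==
sales.id
5

Derivation:
After WHERE (1 rows):
sales.id | sales.code
5 | Z3
After SELECT (1 rows):
sales.id
5
After ORDER BY (1 rows):
sales.id
5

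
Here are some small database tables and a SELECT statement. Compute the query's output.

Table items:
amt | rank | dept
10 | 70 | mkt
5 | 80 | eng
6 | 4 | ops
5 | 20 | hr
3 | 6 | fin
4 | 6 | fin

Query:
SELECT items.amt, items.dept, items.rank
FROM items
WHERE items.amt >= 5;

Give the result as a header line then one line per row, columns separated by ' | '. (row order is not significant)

== RESULT ==
items.amt | items.dept | items.rank
10 | mkt | 70
5 | eng | 80
6 | ops | 4
5 | hr | 20

Derivation:
After WHERE (4 rows):
items.amt | items.rank | items.dept
10 | 70 | mkt
5 | 80 | eng
6 | 4 | ops
5 | 20 | hr
After SELECT (4 rows):
items.amt | items.dept | items.rank
10 | mkt | 70
5 | eng | 80
6 | ops | 4
5 | hr | 20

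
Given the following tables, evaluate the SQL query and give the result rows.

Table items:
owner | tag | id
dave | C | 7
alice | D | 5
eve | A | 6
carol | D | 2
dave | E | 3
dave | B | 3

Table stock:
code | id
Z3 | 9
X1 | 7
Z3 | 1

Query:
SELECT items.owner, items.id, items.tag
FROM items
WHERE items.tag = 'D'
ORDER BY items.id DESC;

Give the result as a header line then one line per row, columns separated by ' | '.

After WHERE (2 rows):
items.owner | items.tag | items.id
alice | D | 5
carol | D | 2
After SELECT (2 rows):
items.owner | items.id | items.tag
alice | 5 | D
carol | 2 | D
After ORDER BY (2 rows):
items.owner | items.id | items.tag
alice | 5 | D
carol | 2 | D

== RESULT ==
items.owner | items.id | items.tag
alice | 5 | D
carol | 2 | D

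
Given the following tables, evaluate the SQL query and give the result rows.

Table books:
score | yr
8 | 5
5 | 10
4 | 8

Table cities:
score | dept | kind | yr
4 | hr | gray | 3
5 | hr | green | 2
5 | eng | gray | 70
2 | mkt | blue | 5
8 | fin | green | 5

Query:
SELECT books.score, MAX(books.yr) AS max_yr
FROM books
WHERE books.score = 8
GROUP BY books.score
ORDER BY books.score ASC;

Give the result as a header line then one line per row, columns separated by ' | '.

After WHERE (1 rows):
books.score | books.yr
8 | 5
After GROUP BY (1 rows):
books.score | max_yr
8 | 5
After ORDER BY (1 rows):
books.score | max_yr
8 | 5

== RESULT ==
books.score | max_yr
8 | 5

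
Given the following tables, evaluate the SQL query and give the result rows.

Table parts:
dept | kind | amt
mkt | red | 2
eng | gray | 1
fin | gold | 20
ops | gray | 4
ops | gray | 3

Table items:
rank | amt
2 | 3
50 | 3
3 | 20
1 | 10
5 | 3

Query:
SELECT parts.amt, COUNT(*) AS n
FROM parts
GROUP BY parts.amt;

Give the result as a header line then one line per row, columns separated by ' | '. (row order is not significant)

== RESULT ==
parts.amt | n
2 | 1
1 | 1
20 | 1
4 | 1
3 | 1

Derivation:
After GROUP BY (5 rows):
parts.amt | n
2 | 1
1 | 1
20 | 1
4 | 1
3 | 1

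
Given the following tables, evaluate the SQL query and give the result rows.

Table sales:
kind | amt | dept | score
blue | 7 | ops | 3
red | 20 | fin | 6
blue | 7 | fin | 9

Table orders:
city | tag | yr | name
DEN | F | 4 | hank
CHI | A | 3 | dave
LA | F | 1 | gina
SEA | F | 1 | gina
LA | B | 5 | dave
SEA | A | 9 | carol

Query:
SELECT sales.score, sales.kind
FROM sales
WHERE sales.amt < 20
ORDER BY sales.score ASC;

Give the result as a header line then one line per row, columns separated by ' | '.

== RESULT ==
sales.score | sales.kind
3 | blue
9 | blue

Derivation:
After WHERE (2 rows):
sales.kind | sales.amt | sales.dept | sales.score
blue | 7 | ops | 3
blue | 7 | fin | 9
After SELECT (2 rows):
sales.score | sales.kind
3 | blue
9 | blue
After ORDER BY (2 rows):
sales.score | sales.kind
3 | blue
9 | blue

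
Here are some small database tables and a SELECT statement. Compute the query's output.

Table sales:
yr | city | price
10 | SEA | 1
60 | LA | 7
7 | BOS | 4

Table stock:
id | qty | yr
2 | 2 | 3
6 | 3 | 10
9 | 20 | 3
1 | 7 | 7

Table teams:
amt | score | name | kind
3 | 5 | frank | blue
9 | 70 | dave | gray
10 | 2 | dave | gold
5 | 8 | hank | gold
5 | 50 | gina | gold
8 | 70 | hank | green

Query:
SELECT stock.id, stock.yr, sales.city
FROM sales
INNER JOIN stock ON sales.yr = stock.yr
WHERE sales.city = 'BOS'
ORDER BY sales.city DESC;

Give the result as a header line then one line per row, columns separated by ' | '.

== RESULT ==
stock.id | stock.yr | sales.city
1 | 7 | BOS

Derivation:
After JOIN stock (2 rows):
sales.yr | sales.city | sales.price | stock.id | stock.qty | stock.yr
10 | SEA | 1 | 6 | 3 | 10
7 | BOS | 4 | 1 | 7 | 7
After WHERE (1 rows):
sales.yr | sales.city | sales.price | stock.id | stock.qty | stock.yr
7 | BOS | 4 | 1 | 7 | 7
After SELECT (1 rows):
stock.id | stock.yr | sales.city
1 | 7 | BOS
After ORDER BY (1 rows):
stock.id | stock.yr | sales.city
1 | 7 | BOS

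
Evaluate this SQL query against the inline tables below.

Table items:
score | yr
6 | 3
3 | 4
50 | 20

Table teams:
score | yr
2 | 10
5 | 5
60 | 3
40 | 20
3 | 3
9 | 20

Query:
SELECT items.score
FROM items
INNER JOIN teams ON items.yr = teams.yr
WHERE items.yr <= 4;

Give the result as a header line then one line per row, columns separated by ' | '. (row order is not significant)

After JOIN teams (4 rows):
items.score | items.yr | teams.score | teams.yr
6 | 3 | 60 | 3
6 | 3 | 3 | 3
50 | 20 | 40 | 20
50 | 20 | 9 | 20
After WHERE (2 rows):
items.score | items.yr | teams.score | teams.yr
6 | 3 | 60 | 3
6 | 3 | 3 | 3
After SELECT (2 rows):
items.score
6
6

== RESULT ==
items.score
6
6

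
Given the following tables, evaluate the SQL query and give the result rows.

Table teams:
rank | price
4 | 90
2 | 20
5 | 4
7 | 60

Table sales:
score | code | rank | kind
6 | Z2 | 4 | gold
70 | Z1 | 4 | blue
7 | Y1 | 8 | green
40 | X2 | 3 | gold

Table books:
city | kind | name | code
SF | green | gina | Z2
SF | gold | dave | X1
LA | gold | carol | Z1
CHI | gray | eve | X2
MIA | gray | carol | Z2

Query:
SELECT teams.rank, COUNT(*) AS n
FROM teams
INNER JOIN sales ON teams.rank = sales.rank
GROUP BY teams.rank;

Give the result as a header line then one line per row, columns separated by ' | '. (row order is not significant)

== RESULT ==
teams.rank | n
4 | 2

Derivation:
After JOIN sales (2 rows):
teams.rank | teams.price | sales.score | sales.code | sales.rank | sales.kind
4 | 90 | 6 | Z2 | 4 | gold
4 | 90 | 70 | Z1 | 4 | blue
After GROUP BY (1 rows):
teams.rank | n
4 | 2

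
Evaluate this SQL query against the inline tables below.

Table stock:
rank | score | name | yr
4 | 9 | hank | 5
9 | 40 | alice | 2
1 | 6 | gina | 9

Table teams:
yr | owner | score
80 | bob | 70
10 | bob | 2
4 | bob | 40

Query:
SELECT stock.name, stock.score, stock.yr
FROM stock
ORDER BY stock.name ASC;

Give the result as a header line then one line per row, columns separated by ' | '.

After SELECT (3 rows):
stock.name | stock.score | stock.yr
hank | 9 | 5
alice | 40 | 2
gina | 6 | 9
After ORDER BY (3 rows):
stock.name | stock.score | stock.yr
alice | 40 | 2
gina | 6 | 9
hank | 9 | 5

== RESULT ==
stock.name | stock.score | stock.yr
alice | 40 | 2
gina | 6 | 9
hank | 9 | 5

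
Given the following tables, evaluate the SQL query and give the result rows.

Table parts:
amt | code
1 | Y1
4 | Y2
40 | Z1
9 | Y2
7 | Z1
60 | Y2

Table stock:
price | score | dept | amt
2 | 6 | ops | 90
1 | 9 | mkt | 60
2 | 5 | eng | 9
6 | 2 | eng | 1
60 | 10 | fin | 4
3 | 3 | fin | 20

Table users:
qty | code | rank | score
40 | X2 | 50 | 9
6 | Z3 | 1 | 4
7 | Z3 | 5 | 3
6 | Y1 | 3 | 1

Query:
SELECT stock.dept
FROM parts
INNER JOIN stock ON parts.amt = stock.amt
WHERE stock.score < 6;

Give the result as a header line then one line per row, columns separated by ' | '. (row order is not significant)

After JOIN stock (4 rows):
parts.amt | parts.code | stock.price | stock.score | stock.dept | stock.amt
1 | Y1 | 6 | 2 | eng | 1
4 | Y2 | 60 | 10 | fin | 4
9 | Y2 | 2 | 5 | eng | 9
60 | Y2 | 1 | 9 | mkt | 60
After WHERE (2 rows):
parts.amt | parts.code | stock.price | stock.score | stock.dept | stock.amt
1 | Y1 | 6 | 2 | eng | 1
9 | Y2 | 2 | 5 | eng | 9
After SELECT (2 rows):
stock.dept
eng
eng

== RESULT ==
stock.dept
eng
eng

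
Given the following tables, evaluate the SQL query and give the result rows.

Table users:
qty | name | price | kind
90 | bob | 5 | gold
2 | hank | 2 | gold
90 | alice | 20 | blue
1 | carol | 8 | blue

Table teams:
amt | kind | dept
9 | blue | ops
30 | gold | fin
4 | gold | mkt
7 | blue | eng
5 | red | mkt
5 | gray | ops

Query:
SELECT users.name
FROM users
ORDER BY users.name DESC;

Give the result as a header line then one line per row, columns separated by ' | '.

== RESULT ==
users.name
hank
carol
bob
alice

Derivation:
After SELECT (4 rows):
users.name
bob
hank
alice
carol
After ORDER BY (4 rows):
users.name
hank
carol
bob
alice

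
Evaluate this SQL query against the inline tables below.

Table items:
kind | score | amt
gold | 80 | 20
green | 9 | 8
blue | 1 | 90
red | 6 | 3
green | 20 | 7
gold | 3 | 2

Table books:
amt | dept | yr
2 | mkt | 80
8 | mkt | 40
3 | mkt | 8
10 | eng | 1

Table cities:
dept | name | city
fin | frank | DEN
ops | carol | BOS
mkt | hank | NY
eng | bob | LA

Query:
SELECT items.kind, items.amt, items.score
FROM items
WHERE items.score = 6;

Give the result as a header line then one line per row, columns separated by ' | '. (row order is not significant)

After WHERE (1 rows):
items.kind | items.score | items.amt
red | 6 | 3
After SELECT (1 rows):
items.kind | items.amt | items.score
red | 3 | 6

== RESULT ==
items.kind | items.amt | items.score
red | 3 | 6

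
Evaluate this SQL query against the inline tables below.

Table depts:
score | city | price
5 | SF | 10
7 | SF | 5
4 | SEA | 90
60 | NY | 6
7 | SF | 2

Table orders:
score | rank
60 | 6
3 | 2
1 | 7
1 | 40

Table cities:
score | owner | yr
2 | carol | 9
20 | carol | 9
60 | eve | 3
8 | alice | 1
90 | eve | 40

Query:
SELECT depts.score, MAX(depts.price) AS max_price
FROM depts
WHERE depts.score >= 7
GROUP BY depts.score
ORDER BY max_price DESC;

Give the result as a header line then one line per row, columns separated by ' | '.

After WHERE (3 rows):
depts.score | depts.city | depts.price
7 | SF | 5
60 | NY | 6
7 | SF | 2
After GROUP BY (2 rows):
depts.score | max_price
7 | 5
60 | 6
After ORDER BY (2 rows):
depts.score | max_price
60 | 6
7 | 5

== RESULT ==
depts.score | max_price
60 | 6
7 | 5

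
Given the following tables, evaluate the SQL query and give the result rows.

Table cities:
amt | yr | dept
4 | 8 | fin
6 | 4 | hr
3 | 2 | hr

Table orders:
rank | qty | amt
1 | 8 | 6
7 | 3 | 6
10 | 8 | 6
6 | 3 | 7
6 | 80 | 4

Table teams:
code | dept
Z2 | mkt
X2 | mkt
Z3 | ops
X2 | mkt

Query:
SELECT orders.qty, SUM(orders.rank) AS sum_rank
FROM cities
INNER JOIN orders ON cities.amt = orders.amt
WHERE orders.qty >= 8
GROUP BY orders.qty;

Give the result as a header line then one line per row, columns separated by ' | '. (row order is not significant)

== RESULT ==
orders.qty | sum_rank
80 | 6
8 | 11

Derivation:
After JOIN orders (4 rows):
cities.amt | cities.yr | cities.dept | orders.rank | orders.qty | orders.amt
4 | 8 | fin | 6 | 80 | 4
6 | 4 | hr | 1 | 8 | 6
6 | 4 | hr | 7 | 3 | 6
6 | 4 | hr | 10 | 8 | 6
After WHERE (3 rows):
cities.amt | cities.yr | cities.dept | orders.rank | orders.qty | orders.amt
4 | 8 | fin | 6 | 80 | 4
6 | 4 | hr | 1 | 8 | 6
6 | 4 | hr | 10 | 8 | 6
After GROUP BY (2 rows):
orders.qty | sum_rank
80 | 6
8 | 11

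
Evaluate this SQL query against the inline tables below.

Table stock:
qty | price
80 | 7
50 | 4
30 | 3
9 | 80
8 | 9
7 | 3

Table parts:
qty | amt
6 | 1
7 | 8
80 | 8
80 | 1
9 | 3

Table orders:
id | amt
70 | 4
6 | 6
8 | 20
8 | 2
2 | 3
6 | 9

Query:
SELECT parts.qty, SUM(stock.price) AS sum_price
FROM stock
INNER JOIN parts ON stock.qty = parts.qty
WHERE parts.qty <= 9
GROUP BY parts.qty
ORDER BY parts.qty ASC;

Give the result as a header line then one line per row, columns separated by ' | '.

After JOIN parts (4 rows):
stock.qty | stock.price | parts.qty | parts.amt
80 | 7 | 80 | 8
80 | 7 | 80 | 1
9 | 80 | 9 | 3
7 | 3 | 7 | 8
After WHERE (2 rows):
stock.qty | stock.price | parts.qty | parts.amt
9 | 80 | 9 | 3
7 | 3 | 7 | 8
After GROUP BY (2 rows):
parts.qty | sum_price
9 | 80
7 | 3
After ORDER BY (2 rows):
parts.qty | sum_price
7 | 3
9 | 80

== RESULT ==
parts.qty | sum_price
7 | 3
9 | 80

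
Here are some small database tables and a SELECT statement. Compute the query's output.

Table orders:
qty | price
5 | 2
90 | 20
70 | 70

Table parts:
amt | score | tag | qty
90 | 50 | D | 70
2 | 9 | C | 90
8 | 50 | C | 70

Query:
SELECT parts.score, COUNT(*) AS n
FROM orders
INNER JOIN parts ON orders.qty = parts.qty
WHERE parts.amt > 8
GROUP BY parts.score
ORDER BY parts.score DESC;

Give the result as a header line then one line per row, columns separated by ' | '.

After JOIN parts (3 rows):
orders.qty | orders.price | parts.amt | parts.score | parts.tag | parts.qty
90 | 20 | 2 | 9 | C | 90
70 | 70 | 90 | 50 | D | 70
70 | 70 | 8 | 50 | C | 70
After WHERE (1 rows):
orders.qty | orders.price | parts.amt | parts.score | parts.tag | parts.qty
70 | 70 | 90 | 50 | D | 70
After GROUP BY (1 rows):
parts.score | n
50 | 1
After ORDER BY (1 rows):
parts.score | n
50 | 1

== RESULT ==
parts.score | n
50 | 1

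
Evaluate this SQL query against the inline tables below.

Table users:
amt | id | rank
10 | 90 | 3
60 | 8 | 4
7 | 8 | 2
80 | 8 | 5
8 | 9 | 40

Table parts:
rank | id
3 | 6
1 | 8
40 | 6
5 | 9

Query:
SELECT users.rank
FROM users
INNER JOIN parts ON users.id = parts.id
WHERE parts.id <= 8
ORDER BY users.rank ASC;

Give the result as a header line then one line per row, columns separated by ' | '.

After JOIN parts (4 rows):
users.amt | users.id | users.rank | parts.rank | parts.id
60 | 8 | 4 | 1 | 8
7 | 8 | 2 | 1 | 8
80 | 8 | 5 | 1 | 8
8 | 9 | 40 | 5 | 9
After WHERE (3 rows):
users.amt | users.id | users.rank | parts.rank | parts.id
60 | 8 | 4 | 1 | 8
7 | 8 | 2 | 1 | 8
80 | 8 | 5 | 1 | 8
After SELECT (3 rows):
users.rank
4
2
5
After ORDER BY (3 rows):
users.rank
2
4
5

== RESULT ==
users.rank
2
4
5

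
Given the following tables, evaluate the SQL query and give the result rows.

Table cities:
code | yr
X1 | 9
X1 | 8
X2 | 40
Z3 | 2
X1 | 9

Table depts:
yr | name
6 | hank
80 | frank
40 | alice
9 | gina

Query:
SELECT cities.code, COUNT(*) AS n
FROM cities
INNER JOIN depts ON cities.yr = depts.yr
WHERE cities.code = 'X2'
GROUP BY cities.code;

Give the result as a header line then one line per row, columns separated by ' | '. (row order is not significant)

== RESULT ==
cities.code | n
X2 | 1

Derivation:
After JOIN depts (3 rows):
cities.code | cities.yr | depts.yr | depts.name
X1 | 9 | 9 | gina
X2 | 40 | 40 | alice
X1 | 9 | 9 | gina
After WHERE (1 rows):
cities.code | cities.yr | depts.yr | depts.name
X2 | 40 | 40 | alice
After GROUP BY (1 rows):
cities.code | n
X2 | 1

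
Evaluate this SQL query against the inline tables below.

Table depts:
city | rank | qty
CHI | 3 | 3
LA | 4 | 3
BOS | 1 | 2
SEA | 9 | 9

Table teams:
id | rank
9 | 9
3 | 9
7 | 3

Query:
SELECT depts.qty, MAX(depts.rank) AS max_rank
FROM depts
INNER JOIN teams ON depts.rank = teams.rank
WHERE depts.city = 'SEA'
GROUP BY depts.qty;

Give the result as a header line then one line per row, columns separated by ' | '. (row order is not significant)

== RESULT ==
depts.qty | max_rank
9 | 9

Derivation:
After JOIN teams (3 rows):
depts.city | depts.rank | depts.qty | teams.id | teams.rank
CHI | 3 | 3 | 7 | 3
SEA | 9 | 9 | 9 | 9
SEA | 9 | 9 | 3 | 9
After WHERE (2 rows):
depts.city | depts.rank | depts.qty | teams.id | teams.rank
SEA | 9 | 9 | 9 | 9
SEA | 9 | 9 | 3 | 9
After GROUP BY (1 rows):
depts.qty | max_rank
9 | 9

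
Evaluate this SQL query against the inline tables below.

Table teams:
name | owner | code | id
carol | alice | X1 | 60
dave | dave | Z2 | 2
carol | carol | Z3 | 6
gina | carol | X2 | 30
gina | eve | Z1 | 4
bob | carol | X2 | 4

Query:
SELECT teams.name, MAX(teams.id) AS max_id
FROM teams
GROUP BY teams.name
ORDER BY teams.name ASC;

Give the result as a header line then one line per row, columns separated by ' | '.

After GROUP BY (4 rows):
teams.name | max_id
carol | 60
dave | 2
gina | 30
bob | 4
After ORDER BY (4 rows):
teams.name | max_id
bob | 4
carol | 60
dave | 2
gina | 30

== RESULT ==
teams.name | max_id
bob | 4
carol | 60
dave | 2
gina | 30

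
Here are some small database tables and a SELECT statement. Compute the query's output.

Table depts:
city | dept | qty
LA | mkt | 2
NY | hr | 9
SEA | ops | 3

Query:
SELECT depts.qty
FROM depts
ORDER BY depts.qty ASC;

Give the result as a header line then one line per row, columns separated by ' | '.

== RESULT ==
depts.qty
2
3
9

Derivation:
After SELECT (3 rows):
depts.qty
2
9
3
After ORDER BY (3 rows):
depts.qty
2
3
9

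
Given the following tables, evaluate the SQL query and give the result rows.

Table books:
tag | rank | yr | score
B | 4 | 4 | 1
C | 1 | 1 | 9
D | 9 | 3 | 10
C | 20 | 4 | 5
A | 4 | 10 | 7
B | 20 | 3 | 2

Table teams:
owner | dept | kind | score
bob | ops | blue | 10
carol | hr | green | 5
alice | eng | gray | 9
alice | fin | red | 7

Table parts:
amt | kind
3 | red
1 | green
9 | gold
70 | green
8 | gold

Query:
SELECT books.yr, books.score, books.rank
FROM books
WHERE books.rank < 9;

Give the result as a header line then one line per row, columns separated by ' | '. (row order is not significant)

== RESULT ==
books.yr | books.score | books.rank
4 | 1 | 4
1 | 9 | 1
10 | 7 | 4

Derivation:
After WHERE (3 rows):
books.tag | books.rank | books.yr | books.score
B | 4 | 4 | 1
C | 1 | 1 | 9
A | 4 | 10 | 7
After SELECT (3 rows):
books.yr | books.score | books.rank
4 | 1 | 4
1 | 9 | 1
10 | 7 | 4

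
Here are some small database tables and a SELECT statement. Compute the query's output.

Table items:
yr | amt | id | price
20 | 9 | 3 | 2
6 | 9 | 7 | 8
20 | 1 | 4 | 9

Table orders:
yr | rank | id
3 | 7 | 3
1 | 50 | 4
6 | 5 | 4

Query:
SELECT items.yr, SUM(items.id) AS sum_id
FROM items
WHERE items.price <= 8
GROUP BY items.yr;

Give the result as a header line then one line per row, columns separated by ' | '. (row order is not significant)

After WHERE (2 rows):
items.yr | items.amt | items.id | items.price
20 | 9 | 3 | 2
6 | 9 | 7 | 8
After GROUP BY (2 rows):
items.yr | sum_id
20 | 3
6 | 7

== RESULT ==
items.yr | sum_id
20 | 3
6 | 7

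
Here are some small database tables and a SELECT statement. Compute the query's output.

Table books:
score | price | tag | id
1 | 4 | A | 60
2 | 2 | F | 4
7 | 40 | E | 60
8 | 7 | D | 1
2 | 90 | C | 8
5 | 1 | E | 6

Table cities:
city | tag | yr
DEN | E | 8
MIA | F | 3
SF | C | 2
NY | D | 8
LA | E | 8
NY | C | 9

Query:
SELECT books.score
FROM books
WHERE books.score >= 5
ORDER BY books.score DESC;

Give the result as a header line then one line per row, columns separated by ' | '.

After WHERE (3 rows):
books.score | books.price | books.tag | books.id
7 | 40 | E | 60
8 | 7 | D | 1
5 | 1 | E | 6
After SELECT (3 rows):
books.score
7
8
5
After ORDER BY (3 rows):
books.score
8
7
5

== RESULT ==
books.score
8
7
5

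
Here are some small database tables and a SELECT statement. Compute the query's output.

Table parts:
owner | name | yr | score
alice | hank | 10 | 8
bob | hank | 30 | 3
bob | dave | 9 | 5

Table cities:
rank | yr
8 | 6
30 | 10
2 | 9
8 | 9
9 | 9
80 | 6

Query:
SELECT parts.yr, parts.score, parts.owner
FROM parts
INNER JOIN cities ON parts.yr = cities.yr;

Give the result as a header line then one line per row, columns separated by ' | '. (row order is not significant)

After JOIN cities (4 rows):
parts.owner | parts.name | parts.yr | parts.score | cities.rank | cities.yr
alice | hank | 10 | 8 | 30 | 10
bob | dave | 9 | 5 | 2 | 9
bob | dave | 9 | 5 | 8 | 9
bob | dave | 9 | 5 | 9 | 9
After SELECT (4 rows):
parts.yr | parts.score | parts.owner
10 | 8 | alice
9 | 5 | bob
9 | 5 | bob
9 | 5 | bob

== RESULT ==
parts.yr | parts.score | parts.owner
10 | 8 | alice
9 | 5 | bob
9 | 5 | bob
9 | 5 | bob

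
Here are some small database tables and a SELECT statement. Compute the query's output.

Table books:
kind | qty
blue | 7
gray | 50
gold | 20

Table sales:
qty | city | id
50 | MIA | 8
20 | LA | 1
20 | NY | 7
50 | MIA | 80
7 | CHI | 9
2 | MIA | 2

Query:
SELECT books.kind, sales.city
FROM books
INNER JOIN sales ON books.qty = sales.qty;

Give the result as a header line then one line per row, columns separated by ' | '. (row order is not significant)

== RESULT ==
books.kind | sales.city
blue | CHI
gray | MIA
gray | MIA
gold | LA
gold | NY

Derivation:
After JOIN sales (5 rows):
books.kind | books.qty | sales.qty | sales.city | sales.id
blue | 7 | 7 | CHI | 9
gray | 50 | 50 | MIA | 8
gray | 50 | 50 | MIA | 80
gold | 20 | 20 | LA | 1
gold | 20 | 20 | NY | 7
After SELECT (5 rows):
books.kind | sales.city
blue | CHI
gray | MIA
gray | MIA
gold | LA
gold | NY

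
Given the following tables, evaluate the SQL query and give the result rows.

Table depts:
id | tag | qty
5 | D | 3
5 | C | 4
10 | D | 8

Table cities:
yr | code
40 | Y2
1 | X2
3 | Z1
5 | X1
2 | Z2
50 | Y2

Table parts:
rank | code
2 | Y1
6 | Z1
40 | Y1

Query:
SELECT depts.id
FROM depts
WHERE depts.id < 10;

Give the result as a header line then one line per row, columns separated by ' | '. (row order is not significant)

== RESULT ==
depts.id
5
5

Derivation:
After WHERE (2 rows):
depts.id | depts.tag | depts.qty
5 | D | 3
5 | C | 4
After SELECT (2 rows):
depts.id
5
5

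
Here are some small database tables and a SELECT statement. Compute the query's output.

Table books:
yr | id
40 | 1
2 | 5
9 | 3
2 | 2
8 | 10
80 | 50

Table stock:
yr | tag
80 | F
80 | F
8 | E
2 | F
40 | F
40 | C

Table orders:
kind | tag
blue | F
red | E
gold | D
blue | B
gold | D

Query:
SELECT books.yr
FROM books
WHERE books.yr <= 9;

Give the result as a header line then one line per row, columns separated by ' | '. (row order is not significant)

After WHERE (4 rows):
books.yr | books.id
2 | 5
9 | 3
2 | 2
8 | 10
After SELECT (4 rows):
books.yr
2
9
2
8

== RESULT ==
books.yr
2
9
2
8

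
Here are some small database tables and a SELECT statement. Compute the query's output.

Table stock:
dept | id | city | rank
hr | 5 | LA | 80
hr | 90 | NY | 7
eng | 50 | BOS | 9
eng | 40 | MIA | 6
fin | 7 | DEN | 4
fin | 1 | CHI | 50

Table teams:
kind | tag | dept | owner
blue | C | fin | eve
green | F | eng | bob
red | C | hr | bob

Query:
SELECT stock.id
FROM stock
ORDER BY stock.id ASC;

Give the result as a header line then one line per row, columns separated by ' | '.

After SELECT (6 rows):
stock.id
5
90
50
40
7
1
After ORDER BY (6 rows):
stock.id
1
5
7
40
50
90

== RESULT ==
stock.id
1
5
7
40
50
90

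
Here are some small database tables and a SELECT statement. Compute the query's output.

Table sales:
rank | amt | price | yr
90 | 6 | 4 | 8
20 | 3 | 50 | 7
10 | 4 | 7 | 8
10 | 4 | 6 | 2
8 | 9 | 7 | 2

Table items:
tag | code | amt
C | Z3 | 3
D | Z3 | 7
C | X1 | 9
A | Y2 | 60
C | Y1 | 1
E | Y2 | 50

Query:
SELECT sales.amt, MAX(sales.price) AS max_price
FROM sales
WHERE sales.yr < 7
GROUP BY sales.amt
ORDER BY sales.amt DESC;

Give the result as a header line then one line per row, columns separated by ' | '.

After WHERE (2 rows):
sales.rank | sales.amt | sales.price | sales.yr
10 | 4 | 6 | 2
8 | 9 | 7 | 2
After GROUP BY (2 rows):
sales.amt | max_price
4 | 6
9 | 7
After ORDER BY (2 rows):
sales.amt | max_price
9 | 7
4 | 6

== RESULT ==
sales.amt | max_price
9 | 7
4 | 6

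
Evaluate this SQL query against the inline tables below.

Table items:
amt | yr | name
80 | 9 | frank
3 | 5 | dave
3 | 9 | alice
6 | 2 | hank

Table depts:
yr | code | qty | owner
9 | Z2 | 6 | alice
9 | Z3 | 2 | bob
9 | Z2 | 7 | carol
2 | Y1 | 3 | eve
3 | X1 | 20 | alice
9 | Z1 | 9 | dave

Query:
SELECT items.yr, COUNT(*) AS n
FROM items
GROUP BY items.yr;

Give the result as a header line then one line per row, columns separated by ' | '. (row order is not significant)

After GROUP BY (3 rows):
items.yr | n
9 | 2
5 | 1
2 | 1

== RESULT ==
items.yr | n
9 | 2
5 | 1
2 | 1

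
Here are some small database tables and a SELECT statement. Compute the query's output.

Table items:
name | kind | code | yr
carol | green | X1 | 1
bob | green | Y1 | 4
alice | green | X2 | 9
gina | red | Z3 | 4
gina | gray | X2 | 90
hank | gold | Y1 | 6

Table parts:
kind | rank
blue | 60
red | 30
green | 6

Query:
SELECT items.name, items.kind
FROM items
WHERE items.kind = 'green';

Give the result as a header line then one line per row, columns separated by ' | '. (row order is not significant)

After WHERE (3 rows):
items.name | items.kind | items.code | items.yr
carol | green | X1 | 1
bob | green | Y1 | 4
alice | green | X2 | 9
After SELECT (3 rows):
items.name | items.kind
carol | green
bob | green
alice | green

== RESULT ==
items.name | items.kind
carol | green
bob | green
alice | green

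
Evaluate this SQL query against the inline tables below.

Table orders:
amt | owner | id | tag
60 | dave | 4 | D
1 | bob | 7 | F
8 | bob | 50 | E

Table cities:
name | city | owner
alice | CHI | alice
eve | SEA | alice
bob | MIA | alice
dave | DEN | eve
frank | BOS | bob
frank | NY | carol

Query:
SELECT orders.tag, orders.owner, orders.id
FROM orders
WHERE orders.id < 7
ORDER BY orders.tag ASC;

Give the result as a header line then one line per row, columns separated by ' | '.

After WHERE (1 rows):
orders.amt | orders.owner | orders.id | orders.tag
60 | dave | 4 | D
After SELECT (1 rows):
orders.tag | orders.owner | orders.id
D | dave | 4
After ORDER BY (1 rows):
orders.tag | orders.owner | orders.id
D | dave | 4

== RESULT ==
orders.tag | orders.owner | orders.id
D | dave | 4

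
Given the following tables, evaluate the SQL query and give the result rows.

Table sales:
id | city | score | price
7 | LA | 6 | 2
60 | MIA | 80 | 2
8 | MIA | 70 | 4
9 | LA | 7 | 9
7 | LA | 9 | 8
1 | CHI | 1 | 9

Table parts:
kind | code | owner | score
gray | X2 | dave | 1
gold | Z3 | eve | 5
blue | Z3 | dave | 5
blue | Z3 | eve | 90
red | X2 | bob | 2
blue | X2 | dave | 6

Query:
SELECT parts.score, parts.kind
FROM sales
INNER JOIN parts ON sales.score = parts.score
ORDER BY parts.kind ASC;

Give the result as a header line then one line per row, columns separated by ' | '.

After JOIN parts (2 rows):
sales.id | sales.city | sales.score | sales.price | parts.kind | parts.code | parts.owner | parts.score
7 | LA | 6 | 2 | blue | X2 | dave | 6
1 | CHI | 1 | 9 | gray | X2 | dave | 1
After SELECT (2 rows):
parts.score | parts.kind
6 | blue
1 | gray
After ORDER BY (2 rows):
parts.score | parts.kind
6 | blue
1 | gray

== RESULT ==
parts.score | parts.kind
6 | blue
1 | gray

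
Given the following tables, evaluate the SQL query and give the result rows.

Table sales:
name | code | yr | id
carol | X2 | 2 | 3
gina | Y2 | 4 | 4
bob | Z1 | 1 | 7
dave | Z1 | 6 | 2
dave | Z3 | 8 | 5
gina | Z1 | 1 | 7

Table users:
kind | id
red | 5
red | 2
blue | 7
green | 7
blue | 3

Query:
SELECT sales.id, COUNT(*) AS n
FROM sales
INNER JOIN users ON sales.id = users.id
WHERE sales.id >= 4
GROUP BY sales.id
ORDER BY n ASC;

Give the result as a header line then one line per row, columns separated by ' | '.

== RESULT ==
sales.id | n
5 | 1
7 | 4

Derivation:
After JOIN users (7 rows):
sales.name | sales.code | sales.yr | sales.id | users.kind | users.id
carol | X2 | 2 | 3 | blue | 3
bob | Z1 | 1 | 7 | blue | 7
bob | Z1 | 1 | 7 | green | 7
dave | Z1 | 6 | 2 | red | 2
dave | Z3 | 8 | 5 | red | 5
gina | Z1 | 1 | 7 | blue | 7
gina | Z1 | 1 | 7 | green | 7
After WHERE (5 rows):
sales.name | sales.code | sales.yr | sales.id | users.kind | users.id
bob | Z1 | 1 | 7 | blue | 7
bob | Z1 | 1 | 7 | green | 7
dave | Z3 | 8 | 5 | red | 5
gina | Z1 | 1 | 7 | blue | 7
gina | Z1 | 1 | 7 | green | 7
After GROUP BY (2 rows):
sales.id | n
7 | 4
5 | 1
After ORDER BY (2 rows):
sales.id | n
5 | 1
7 | 4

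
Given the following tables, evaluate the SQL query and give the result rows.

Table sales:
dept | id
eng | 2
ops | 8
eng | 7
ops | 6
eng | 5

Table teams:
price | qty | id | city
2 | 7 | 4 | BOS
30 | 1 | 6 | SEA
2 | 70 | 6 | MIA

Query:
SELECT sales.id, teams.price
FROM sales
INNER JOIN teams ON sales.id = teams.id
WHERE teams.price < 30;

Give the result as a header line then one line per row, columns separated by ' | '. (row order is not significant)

After JOIN teams (2 rows):
sales.dept | sales.id | teams.price | teams.qty | teams.id | teams.city
ops | 6 | 30 | 1 | 6 | SEA
ops | 6 | 2 | 70 | 6 | MIA
After WHERE (1 rows):
sales.dept | sales.id | teams.price | teams.qty | teams.id | teams.city
ops | 6 | 2 | 70 | 6 | MIA
After SELECT (1 rows):
sales.id | teams.price
6 | 2

== RESULT ==
sales.id | teams.price
6 | 2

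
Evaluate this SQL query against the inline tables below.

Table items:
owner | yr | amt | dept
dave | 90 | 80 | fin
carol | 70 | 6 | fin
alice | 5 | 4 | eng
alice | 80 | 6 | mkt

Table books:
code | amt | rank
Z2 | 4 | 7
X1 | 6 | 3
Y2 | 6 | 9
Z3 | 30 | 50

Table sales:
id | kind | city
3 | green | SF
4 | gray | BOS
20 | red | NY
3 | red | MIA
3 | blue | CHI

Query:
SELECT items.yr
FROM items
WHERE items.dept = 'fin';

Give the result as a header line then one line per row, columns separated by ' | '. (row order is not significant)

== RESULT ==
items.yr
90
70

Derivation:
After WHERE (2 rows):
items.owner | items.yr | items.amt | items.dept
dave | 90 | 80 | fin
carol | 70 | 6 | fin
After SELECT (2 rows):
items.yr
90
70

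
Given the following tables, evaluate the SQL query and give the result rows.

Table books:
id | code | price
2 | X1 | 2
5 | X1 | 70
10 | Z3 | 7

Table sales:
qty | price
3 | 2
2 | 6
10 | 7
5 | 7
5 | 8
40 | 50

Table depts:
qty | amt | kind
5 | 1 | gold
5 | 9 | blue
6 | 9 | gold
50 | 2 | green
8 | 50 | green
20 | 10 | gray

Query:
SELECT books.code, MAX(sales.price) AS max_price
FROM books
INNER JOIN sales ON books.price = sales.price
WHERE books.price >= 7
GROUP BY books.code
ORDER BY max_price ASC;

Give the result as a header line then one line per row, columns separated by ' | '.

After JOIN sales (3 rows):
books.id | books.code | books.price | sales.qty | sales.price
2 | X1 | 2 | 3 | 2
10 | Z3 | 7 | 10 | 7
10 | Z3 | 7 | 5 | 7
After WHERE (2 rows):
books.id | books.code | books.price | sales.qty | sales.price
10 | Z3 | 7 | 10 | 7
10 | Z3 | 7 | 5 | 7
After GROUP BY (1 rows):
books.code | max_price
Z3 | 7
After ORDER BY (1 rows):
books.code | max_price
Z3 | 7

== RESULT ==
books.code | max_price
Z3 | 7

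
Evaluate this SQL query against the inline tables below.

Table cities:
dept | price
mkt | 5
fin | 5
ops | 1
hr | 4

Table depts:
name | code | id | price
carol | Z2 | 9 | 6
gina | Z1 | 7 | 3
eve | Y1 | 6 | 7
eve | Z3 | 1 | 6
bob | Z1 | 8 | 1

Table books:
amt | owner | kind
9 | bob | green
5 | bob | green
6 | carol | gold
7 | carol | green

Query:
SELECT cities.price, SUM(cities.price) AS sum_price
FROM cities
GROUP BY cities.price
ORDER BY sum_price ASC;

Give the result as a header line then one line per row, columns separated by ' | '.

== RESULT ==
cities.price | sum_price
1 | 1
4 | 4
5 | 10

Derivation:
After GROUP BY (3 rows):
cities.price | sum_price
5 | 10
1 | 1
4 | 4
After ORDER BY (3 rows):
cities.price | sum_price
1 | 1
4 | 4
5 | 10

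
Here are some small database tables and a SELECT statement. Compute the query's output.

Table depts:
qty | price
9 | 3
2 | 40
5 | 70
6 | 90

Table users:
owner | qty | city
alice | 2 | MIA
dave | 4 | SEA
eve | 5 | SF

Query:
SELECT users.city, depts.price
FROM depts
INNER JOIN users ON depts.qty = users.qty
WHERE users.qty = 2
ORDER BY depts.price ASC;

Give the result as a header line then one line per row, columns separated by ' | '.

After JOIN users (2 rows):
depts.qty | depts.price | users.owner | users.qty | users.city
2 | 40 | alice | 2 | MIA
5 | 70 | eve | 5 | SF
After WHERE (1 rows):
depts.qty | depts.price | users.owner | users.qty | users.city
2 | 40 | alice | 2 | MIA
After SELECT (1 rows):
users.city | depts.price
MIA | 40
After ORDER BY (1 rows):
users.city | depts.price
MIA | 40

== RESULT ==
users.city | depts.price
MIA | 40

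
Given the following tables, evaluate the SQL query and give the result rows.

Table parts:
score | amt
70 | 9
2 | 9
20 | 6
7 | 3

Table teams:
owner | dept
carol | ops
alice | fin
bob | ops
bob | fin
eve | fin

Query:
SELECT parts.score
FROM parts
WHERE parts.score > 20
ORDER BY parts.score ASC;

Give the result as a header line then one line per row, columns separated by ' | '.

After WHERE (1 rows):
parts.score | parts.amt
70 | 9
After SELECT (1 rows):
parts.score
70
After ORDER BY (1 rows):
parts.score
70

== RESULT ==
parts.score
70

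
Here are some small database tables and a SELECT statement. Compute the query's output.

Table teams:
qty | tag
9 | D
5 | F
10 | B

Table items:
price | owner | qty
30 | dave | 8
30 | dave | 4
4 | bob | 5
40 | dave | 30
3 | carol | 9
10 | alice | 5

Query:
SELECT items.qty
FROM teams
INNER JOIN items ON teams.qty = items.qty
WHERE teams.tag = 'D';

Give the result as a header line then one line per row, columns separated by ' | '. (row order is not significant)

After JOIN items (3 rows):
teams.qty | teams.tag | items.price | items.owner | items.qty
9 | D | 3 | carol | 9
5 | F | 4 | bob | 5
5 | F | 10 | alice | 5
After WHERE (1 rows):
teams.qty | teams.tag | items.price | items.owner | items.qty
9 | D | 3 | carol | 9
After SELECT (1 rows):
items.qty
9

== RESULT ==
items.qty
9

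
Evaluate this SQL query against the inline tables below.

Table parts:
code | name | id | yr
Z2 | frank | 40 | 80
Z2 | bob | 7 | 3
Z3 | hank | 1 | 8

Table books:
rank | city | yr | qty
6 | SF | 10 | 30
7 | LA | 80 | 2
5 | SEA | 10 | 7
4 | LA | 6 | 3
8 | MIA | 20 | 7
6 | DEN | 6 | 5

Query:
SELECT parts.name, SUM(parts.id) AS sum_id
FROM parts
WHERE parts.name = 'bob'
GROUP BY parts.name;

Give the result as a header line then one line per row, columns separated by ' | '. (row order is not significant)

After WHERE (1 rows):
parts.code | parts.name | parts.id | parts.yr
Z2 | bob | 7 | 3
After GROUP BY (1 rows):
parts.name | sum_id
bob | 7

== RESULT ==
parts.name | sum_id
bob | 7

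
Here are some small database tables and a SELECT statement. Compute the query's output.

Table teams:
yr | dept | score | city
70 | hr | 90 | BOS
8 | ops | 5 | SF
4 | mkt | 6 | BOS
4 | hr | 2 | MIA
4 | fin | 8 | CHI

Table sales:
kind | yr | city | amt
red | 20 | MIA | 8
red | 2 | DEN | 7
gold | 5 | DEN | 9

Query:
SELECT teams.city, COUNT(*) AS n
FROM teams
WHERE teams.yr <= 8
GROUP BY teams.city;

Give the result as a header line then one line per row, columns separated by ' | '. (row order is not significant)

After WHERE (4 rows):
teams.yr | teams.dept | teams.score | teams.city
8 | ops | 5 | SF
4 | mkt | 6 | BOS
4 | hr | 2 | MIA
4 | fin | 8 | CHI
After GROUP BY (4 rows):
teams.city | n
SF | 1
BOS | 1
MIA | 1
CHI | 1

== RESULT ==
teams.city | n
SF | 1
BOS | 1
MIA | 1
CHI | 1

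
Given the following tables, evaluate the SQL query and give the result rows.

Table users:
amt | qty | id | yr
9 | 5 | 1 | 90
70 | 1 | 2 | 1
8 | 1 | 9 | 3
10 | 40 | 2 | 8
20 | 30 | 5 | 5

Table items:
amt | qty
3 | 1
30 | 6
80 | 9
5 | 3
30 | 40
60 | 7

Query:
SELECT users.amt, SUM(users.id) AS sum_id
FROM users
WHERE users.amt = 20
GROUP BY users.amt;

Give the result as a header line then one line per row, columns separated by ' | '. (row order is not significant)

After WHERE (1 rows):
users.amt | users.qty | users.id | users.yr
20 | 30 | 5 | 5
After GROUP BY (1 rows):
users.amt | sum_id
20 | 5

== RESULT ==
users.amt | sum_id
20 | 5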